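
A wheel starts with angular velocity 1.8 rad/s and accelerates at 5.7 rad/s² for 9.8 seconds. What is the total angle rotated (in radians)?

θ = ω₀t + ½αt² = 1.8×9.8 + ½×5.7×9.8² = 291.35 rad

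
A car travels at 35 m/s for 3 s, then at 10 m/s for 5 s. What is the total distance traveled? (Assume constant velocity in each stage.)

d₁ = v₁t₁ = 35 × 3 = 105 m
d₂ = v₂t₂ = 10 × 5 = 50 m
d_total = 105 + 50 = 155 m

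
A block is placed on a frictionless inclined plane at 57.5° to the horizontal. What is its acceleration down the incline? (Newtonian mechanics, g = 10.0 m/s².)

a = g sin(θ) = 10.0 × sin(57.5°) = 10.0 × 0.8434 = 8.43 m/s²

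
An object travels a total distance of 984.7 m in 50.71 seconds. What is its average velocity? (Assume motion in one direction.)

v_avg = Δd / Δt = 984.7 / 50.71 = 19.42 m/s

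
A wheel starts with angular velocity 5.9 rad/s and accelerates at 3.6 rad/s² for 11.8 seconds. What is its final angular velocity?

ω = ω₀ + αt = 5.9 + 3.6 × 11.8 = 48.38 rad/s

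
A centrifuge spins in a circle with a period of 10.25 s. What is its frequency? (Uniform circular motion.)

f = 1/T = 1/10.25 = 0.0976 Hz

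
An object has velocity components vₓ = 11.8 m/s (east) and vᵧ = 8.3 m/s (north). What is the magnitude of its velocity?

|v| = √(vₓ² + vᵧ²) = √(11.8² + 8.3²) = √(208.13) = 14.43 m/s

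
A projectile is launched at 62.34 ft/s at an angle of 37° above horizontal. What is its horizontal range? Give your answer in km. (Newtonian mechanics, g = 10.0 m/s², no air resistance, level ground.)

v₀ = 62.34 ft/s × 0.3048 = 19.0012 m/s
R = v₀² × sin(2θ) / g = 19.0012² × sin(2 × 37°) / 10.0 = 361.046 × 0.961262 / 10.0 = 34.706 m
R = 34.706 m / 1000.0 = 0.03471 km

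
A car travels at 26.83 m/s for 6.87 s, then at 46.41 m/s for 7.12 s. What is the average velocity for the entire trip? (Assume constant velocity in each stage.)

d₁ = v₁t₁ = 26.83 × 6.87 = 184.3221 m
d₂ = v₂t₂ = 46.41 × 7.12 = 330.4392 m
d_total = 514.7613 m, t_total = 13.99 s
v_avg = d_total/t_total = 514.7613/13.99 = 36.79 m/s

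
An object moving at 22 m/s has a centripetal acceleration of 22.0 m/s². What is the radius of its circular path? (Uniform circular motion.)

r = v²/a_c = 22²/22.0 = 22.0 m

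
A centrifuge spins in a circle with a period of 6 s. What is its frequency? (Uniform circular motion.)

f = 1/T = 1/6 = 0.1667 Hz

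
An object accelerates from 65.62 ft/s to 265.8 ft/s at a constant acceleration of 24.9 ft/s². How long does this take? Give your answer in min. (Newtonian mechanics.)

v₀ = 65.62 ft/s × 0.3048 = 20.001 m/s
v = 265.8 ft/s × 0.3048 = 81.0158 m/s
a = 24.9 ft/s² × 0.3048 = 7.58952 m/s²
t = (v - v₀) / a = (81.0158 - 20.001) / 7.58952 = 8.03935 s
t = 8.03935 s / 60.0 = 0.134 min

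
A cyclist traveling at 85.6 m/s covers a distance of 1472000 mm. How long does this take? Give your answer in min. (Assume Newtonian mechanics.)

d = 1472000 mm × 0.001 = 1472.0 m
t = d / v = 1472.0 / 85.6 = 17.1963 s
t = 17.1963 s / 60.0 = 0.2866 min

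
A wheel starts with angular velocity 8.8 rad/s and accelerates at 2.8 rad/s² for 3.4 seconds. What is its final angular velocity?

ω = ω₀ + αt = 8.8 + 2.8 × 3.4 = 18.32 rad/s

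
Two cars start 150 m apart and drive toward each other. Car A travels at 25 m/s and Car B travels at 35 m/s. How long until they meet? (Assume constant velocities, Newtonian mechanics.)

Combined speed: v_combined = 25 + 35 = 60 m/s
Time to meet: t = d/v_combined = 150/60 = 2.5 s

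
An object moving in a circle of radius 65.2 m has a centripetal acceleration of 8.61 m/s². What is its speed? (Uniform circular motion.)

v = √(a_c × r) = √(8.61 × 65.2) = 23.69 m/s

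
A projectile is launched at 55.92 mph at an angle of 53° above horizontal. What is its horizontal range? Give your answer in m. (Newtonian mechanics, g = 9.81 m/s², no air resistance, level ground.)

v₀ = 55.92 mph × 0.44704 = 24.9985 m/s
R = v₀² × sin(2θ) / g = 24.9985² × sin(2 × 53°) / 9.81 = 624.925 × 0.961262 / 9.81 = 61.24 m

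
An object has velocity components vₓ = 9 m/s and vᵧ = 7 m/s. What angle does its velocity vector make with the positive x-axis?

θ = arctan(vᵧ/vₓ) = arctan(7/9) = 37.87°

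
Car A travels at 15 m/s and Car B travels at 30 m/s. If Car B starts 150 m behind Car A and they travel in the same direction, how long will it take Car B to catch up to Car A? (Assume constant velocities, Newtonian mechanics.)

Relative speed: v_rel = 30 - 15 = 15 m/s
Time to catch: t = d₀/v_rel = 150/15 = 10.0 s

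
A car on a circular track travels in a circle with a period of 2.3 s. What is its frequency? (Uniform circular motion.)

f = 1/T = 1/2.3 = 0.4348 Hz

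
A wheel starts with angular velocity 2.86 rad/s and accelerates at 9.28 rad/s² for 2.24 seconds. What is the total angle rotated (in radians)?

θ = ω₀t + ½αt² = 2.86×2.24 + ½×9.28×2.24² = 29.69 rad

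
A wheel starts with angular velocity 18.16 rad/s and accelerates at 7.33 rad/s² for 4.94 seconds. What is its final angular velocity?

ω = ω₀ + αt = 18.16 + 7.33 × 4.94 = 54.37 rad/s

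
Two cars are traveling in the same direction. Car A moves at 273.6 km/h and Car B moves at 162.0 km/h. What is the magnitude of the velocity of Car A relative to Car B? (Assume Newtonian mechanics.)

v_rel = |v_A - v_B| = |273.6 - 162.0| = 111.6 km/h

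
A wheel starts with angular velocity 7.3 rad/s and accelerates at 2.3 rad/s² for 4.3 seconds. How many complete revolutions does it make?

θ = ω₀t + ½αt² = 7.3×4.3 + ½×2.3×4.3² = 52.6535 rad
Total revolutions = θ/(2π) = 52.6535/(2π) = 8.38
Complete revolutions = ⌊8.38⌋ = 8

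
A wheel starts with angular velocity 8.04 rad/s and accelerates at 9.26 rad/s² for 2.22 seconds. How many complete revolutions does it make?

θ = ω₀t + ½αt² = 8.04×2.22 + ½×9.26×2.22² = 40.667292 rad
Total revolutions = θ/(2π) = 40.667292/(2π) = 6.47
Complete revolutions = ⌊6.47⌋ = 6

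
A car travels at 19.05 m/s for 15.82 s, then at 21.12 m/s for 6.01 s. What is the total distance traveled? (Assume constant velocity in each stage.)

d₁ = v₁t₁ = 19.05 × 15.82 = 301.371 m
d₂ = v₂t₂ = 21.12 × 6.01 = 126.9312 m
d_total = 301.371 + 126.9312 = 428.3 m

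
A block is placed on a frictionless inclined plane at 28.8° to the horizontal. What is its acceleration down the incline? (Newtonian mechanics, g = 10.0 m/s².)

a = g sin(θ) = 10.0 × sin(28.8°) = 10.0 × 0.4818 = 4.82 m/s²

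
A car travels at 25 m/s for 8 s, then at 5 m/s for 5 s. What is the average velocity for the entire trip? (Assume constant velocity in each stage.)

d₁ = v₁t₁ = 25 × 8 = 200 m
d₂ = v₂t₂ = 5 × 5 = 25 m
d_total = 225 m, t_total = 13 s
v_avg = d_total/t_total = 225/13 = 17.31 m/s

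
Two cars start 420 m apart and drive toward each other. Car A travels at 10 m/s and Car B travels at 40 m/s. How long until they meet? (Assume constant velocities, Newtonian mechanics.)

Combined speed: v_combined = 10 + 40 = 50 m/s
Time to meet: t = d/v_combined = 420/50 = 8.4 s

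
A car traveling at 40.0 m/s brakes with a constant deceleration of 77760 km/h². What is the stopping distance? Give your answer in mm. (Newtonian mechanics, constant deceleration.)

a = 77760 km/h² × 7.716049382716049e-05 = 6.0 m/s²
d = v₀² / (2a) = 40.0² / (2 × 6.0) = 1600.0 / 12.0 = 133.333 m
d = 133.333 m / 0.001 = 133300 mm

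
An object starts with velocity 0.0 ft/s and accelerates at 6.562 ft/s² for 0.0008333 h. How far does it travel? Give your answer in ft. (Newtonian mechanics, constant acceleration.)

v₀ = 0.0 ft/s × 0.3048 = 0.0 m/s
a = 6.562 ft/s² × 0.3048 = 2.0001 m/s²
t = 0.0008333 h × 3600.0 = 2.99988 s
d = v₀ × t + ½ × a × t² = 0.0 × 2.99988 + 0.5 × 2.0001 × 2.99988² = 8.99973 m
d = 8.99973 m / 0.3048 = 29.53 ft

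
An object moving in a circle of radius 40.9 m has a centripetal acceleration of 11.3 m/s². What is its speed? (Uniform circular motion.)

v = √(a_c × r) = √(11.3 × 40.9) = 21.5 m/s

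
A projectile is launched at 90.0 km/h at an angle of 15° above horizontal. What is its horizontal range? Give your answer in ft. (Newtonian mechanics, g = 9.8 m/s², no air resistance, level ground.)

v₀ = 90.0 km/h × 0.2777777777777778 = 25.0 m/s
R = v₀² × sin(2θ) / g = 25.0² × sin(2 × 15°) / 9.8 = 625.0 × 0.5 / 9.8 = 31.8878 m
R = 31.8878 m / 0.3048 = 104.6 ft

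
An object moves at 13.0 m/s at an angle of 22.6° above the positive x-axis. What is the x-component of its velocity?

vₓ = v cos(θ) = 13.0 × cos(22.6°) = 12.0 m/s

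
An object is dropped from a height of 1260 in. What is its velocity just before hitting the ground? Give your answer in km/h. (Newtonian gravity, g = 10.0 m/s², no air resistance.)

h = 1260 in × 0.0254 = 32.004 m
v = √(2gh) = √(2 × 10.0 × 32.004) = 25.2998 m/s
v = 25.2998 m/s / 0.2777777777777778 = 91.08 km/h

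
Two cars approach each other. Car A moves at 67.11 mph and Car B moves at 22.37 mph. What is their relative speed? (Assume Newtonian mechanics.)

v_rel = v_A + v_B = 67.11 + 22.37 = 89.48 mph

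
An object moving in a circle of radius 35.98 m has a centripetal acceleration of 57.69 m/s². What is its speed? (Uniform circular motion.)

v = √(a_c × r) = √(57.69 × 35.98) = 45.56 m/s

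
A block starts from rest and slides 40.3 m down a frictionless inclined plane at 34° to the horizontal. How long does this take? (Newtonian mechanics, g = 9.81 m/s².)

a = g sin(θ) = 9.81 × sin(34°) = 5.4857 m/s²
t = √(2d/a) = √(2 × 40.3 / 5.4857) = 3.83 s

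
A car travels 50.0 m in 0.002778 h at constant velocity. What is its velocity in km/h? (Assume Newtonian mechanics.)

t = 0.002778 h × 3600.0 = 10.0008 s
v = d / t = 50.0 / 10.0008 = 4.9996 m/s
v = 4.9996 m/s / 0.2777777777777778 = 18.0 km/h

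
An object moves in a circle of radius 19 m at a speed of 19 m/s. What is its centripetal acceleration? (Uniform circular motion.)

a_c = v²/r = 19²/19 = 361/19 = 19.0 m/s²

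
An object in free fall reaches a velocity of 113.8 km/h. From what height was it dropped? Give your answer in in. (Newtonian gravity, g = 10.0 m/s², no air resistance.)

v = 113.8 km/h × 0.2777777777777778 = 31.6111 m/s
h = v² / (2g) = 31.6111² / (2 × 10.0) = 49.9631 m
h = 49.9631 m / 0.0254 = 1967 in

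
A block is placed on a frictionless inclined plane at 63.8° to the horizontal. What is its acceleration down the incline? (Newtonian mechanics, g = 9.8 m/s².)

a = g sin(θ) = 9.8 × sin(63.8°) = 9.8 × 0.8973 = 8.79 m/s²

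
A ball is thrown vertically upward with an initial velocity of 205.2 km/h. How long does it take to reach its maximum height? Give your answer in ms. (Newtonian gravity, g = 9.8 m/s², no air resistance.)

v₀ = 205.2 km/h × 0.2777777777777778 = 57.0 m/s
t_up = v₀ / g = 57.0 / 9.8 = 5.81633 s
t_up = 5.81633 s / 0.001 = 5816 ms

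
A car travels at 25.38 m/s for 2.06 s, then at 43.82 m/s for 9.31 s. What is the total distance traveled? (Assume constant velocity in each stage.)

d₁ = v₁t₁ = 25.38 × 2.06 = 52.2828 m
d₂ = v₂t₂ = 43.82 × 9.31 = 407.9642 m
d_total = 52.2828 + 407.9642 = 460.25 m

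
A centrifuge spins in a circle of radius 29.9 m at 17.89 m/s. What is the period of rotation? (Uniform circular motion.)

T = 2πr/v = 2π×29.9/17.89 = 10.5 s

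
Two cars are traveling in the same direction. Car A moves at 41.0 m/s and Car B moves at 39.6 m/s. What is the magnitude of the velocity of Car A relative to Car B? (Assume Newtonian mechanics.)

v_rel = |v_A - v_B| = |41.0 - 39.6| = 1.4 m/s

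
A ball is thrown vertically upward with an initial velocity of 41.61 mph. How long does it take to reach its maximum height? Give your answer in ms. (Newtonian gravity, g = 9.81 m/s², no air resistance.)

v₀ = 41.61 mph × 0.44704 = 18.6013 m/s
t_up = v₀ / g = 18.6013 / 9.81 = 1.89616 s
t_up = 1.89616 s / 0.001 = 1896 ms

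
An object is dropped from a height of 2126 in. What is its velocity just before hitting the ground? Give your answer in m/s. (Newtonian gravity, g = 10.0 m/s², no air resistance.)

h = 2126 in × 0.0254 = 54.0004 m
v = √(2gh) = √(2 × 10.0 × 54.0004) = 32.86 m/s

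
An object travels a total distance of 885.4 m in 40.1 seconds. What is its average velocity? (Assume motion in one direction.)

v_avg = Δd / Δt = 885.4 / 40.1 = 22.08 m/s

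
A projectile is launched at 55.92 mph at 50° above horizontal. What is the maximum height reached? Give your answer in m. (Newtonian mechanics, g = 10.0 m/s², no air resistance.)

v₀ = 55.92 mph × 0.44704 = 24.9985 m/s
H = v₀² × sin²(θ) / (2g) = 24.9985² × sin(50°)² / (2 × 10.0) = 624.925 × 0.586824 / 20.0 = 18.34 m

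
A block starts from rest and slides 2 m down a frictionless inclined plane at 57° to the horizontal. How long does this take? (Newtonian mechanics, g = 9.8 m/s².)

a = g sin(θ) = 9.8 × sin(57°) = 8.219 m/s²
t = √(2d/a) = √(2 × 2 / 8.219) = 0.7 s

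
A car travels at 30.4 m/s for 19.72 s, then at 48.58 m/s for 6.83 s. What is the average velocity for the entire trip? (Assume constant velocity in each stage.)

d₁ = v₁t₁ = 30.4 × 19.72 = 599.488 m
d₂ = v₂t₂ = 48.58 × 6.83 = 331.8014 m
d_total = 931.2894 m, t_total = 26.55 s
v_avg = d_total/t_total = 931.2894/26.55 = 35.08 m/s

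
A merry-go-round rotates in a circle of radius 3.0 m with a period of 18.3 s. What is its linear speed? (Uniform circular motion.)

v = 2πr/T = 2π×3.0/18.3 = 1.03 m/s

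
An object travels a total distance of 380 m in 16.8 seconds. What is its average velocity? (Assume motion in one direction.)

v_avg = Δd / Δt = 380 / 16.8 = 22.62 m/s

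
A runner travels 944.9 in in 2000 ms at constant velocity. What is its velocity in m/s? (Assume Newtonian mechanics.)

d = 944.9 in × 0.0254 = 24.0005 m
t = 2000 ms × 0.001 = 2.0 s
v = d / t = 24.0005 / 2.0 = 12.0 m/s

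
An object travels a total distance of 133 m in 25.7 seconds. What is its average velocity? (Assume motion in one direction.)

v_avg = Δd / Δt = 133 / 25.7 = 5.18 m/s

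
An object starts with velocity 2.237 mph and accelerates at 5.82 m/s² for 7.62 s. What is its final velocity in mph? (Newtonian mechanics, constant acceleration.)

v₀ = 2.237 mph × 0.44704 = 1.00003 m/s
v = v₀ + a × t = 1.00003 + 5.82 × 7.62 = 45.3484 m/s
v = 45.3484 m/s / 0.44704 = 101.4 mph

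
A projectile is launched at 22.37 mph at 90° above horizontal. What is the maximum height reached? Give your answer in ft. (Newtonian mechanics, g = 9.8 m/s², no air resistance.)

v₀ = 22.37 mph × 0.44704 = 10.0003 m/s
H = v₀² × sin²(θ) / (2g) = 10.0003² × sin(90°)² / (2 × 9.8) = 100.006 × 1.0 / 19.6 = 5.10235 m
H = 5.10235 m / 0.3048 = 16.74 ft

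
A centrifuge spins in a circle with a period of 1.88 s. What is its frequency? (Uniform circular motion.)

f = 1/T = 1/1.88 = 0.5319 Hz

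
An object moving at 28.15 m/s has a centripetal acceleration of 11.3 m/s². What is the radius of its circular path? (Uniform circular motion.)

r = v²/a_c = 28.15²/11.3 = 70.13 m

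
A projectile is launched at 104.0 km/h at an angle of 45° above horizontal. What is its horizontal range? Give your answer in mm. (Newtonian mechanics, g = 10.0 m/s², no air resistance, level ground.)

v₀ = 104.0 km/h × 0.2777777777777778 = 28.8889 m/s
R = v₀² × sin(2θ) / g = 28.8889² × sin(2 × 45°) / 10.0 = 834.569 × 1.0 / 10.0 = 83.4569 m
R = 83.4569 m / 0.001 = 83460 mm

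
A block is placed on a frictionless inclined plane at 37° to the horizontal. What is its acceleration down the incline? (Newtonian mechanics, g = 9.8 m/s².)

a = g sin(θ) = 9.8 × sin(37°) = 9.8 × 0.6018 = 5.9 m/s²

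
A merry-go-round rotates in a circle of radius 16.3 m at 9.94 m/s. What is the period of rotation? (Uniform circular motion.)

T = 2πr/v = 2π×16.3/9.94 = 10.3 s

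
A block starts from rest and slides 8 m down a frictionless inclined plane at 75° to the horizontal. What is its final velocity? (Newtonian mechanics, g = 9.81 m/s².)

a = g sin(θ) = 9.81 × sin(75°) = 9.4757 m/s²
v = √(2ad) = √(2 × 9.4757 × 8) = 12.31 m/s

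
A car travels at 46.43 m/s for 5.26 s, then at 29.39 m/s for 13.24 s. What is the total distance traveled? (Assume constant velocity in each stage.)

d₁ = v₁t₁ = 46.43 × 5.26 = 244.2218 m
d₂ = v₂t₂ = 29.39 × 13.24 = 389.1236 m
d_total = 244.2218 + 389.1236 = 633.35 m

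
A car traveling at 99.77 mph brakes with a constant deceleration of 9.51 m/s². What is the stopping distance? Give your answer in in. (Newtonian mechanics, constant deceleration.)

v₀ = 99.77 mph × 0.44704 = 44.6012 m/s
d = v₀² / (2a) = 44.6012² / (2 × 9.51) = 1989.27 / 19.02 = 104.588 m
d = 104.588 m / 0.0254 = 4118 in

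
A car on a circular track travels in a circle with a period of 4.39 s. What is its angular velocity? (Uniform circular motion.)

ω = 2π/T = 2π/4.39 = 1.4312 rad/s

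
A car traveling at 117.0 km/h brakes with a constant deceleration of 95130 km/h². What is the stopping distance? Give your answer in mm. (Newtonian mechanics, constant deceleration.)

v₀ = 117.0 km/h × 0.2777777777777778 = 32.5 m/s
a = 95130 km/h² × 7.716049382716049e-05 = 7.34028 m/s²
d = v₀² / (2a) = 32.5² / (2 × 7.34028) = 1056.25 / 14.6806 = 71.9487 m
d = 71.9487 m / 0.001 = 71950 mm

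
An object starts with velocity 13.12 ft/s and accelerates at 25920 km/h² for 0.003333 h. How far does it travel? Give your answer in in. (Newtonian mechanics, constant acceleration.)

v₀ = 13.12 ft/s × 0.3048 = 3.99898 m/s
a = 25920 km/h² × 7.716049382716049e-05 = 2.0 m/s²
t = 0.003333 h × 3600.0 = 11.9988 s
d = v₀ × t + ½ × a × t² = 3.99898 × 11.9988 + 0.5 × 2.0 × 11.9988² = 191.954 m
d = 191.954 m / 0.0254 = 7557 in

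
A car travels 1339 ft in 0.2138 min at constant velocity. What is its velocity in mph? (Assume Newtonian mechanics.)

d = 1339 ft × 0.3048 = 408.127 m
t = 0.2138 min × 60.0 = 12.828 s
v = d / t = 408.127 / 12.828 = 31.8153 m/s
v = 31.8153 m/s / 0.44704 = 71.17 mph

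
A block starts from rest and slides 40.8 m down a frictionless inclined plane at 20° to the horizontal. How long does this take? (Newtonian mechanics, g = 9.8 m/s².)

a = g sin(θ) = 9.8 × sin(20°) = 3.3518 m/s²
t = √(2d/a) = √(2 × 40.8 / 3.3518) = 4.93 s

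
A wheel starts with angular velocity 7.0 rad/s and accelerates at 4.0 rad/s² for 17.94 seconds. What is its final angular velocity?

ω = ω₀ + αt = 7.0 + 4.0 × 17.94 = 78.76 rad/s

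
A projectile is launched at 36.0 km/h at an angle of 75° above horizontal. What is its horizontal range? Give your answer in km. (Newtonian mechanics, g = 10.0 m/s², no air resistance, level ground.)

v₀ = 36.0 km/h × 0.2777777777777778 = 10.0 m/s
R = v₀² × sin(2θ) / g = 10.0² × sin(2 × 75°) / 10.0 = 100.0 × 0.5 / 10.0 = 5.0 m
R = 5.0 m / 1000.0 = 0.005 km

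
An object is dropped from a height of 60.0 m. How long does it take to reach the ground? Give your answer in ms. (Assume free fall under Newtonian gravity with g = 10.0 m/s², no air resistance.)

t = √(2h/g) = √(2 × 60.0 / 10.0) = 3.4641 s
t = 3.4641 s / 0.001 = 3464 ms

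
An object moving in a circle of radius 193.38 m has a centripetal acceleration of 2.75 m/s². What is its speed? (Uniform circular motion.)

v = √(a_c × r) = √(2.75 × 193.38) = 23.06 m/s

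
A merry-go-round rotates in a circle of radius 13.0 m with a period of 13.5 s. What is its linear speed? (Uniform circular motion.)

v = 2πr/T = 2π×13.0/13.5 = 6.05 m/s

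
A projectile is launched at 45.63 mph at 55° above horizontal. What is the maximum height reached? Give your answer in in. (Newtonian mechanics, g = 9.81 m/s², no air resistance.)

v₀ = 45.63 mph × 0.44704 = 20.3984 m/s
H = v₀² × sin²(θ) / (2g) = 20.3984² × sin(55°)² / (2 × 9.81) = 416.095 × 0.67101 / 19.62 = 14.2306 m
H = 14.2306 m / 0.0254 = 560.3 in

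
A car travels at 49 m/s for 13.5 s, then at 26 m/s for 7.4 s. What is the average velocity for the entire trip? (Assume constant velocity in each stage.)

d₁ = v₁t₁ = 49 × 13.5 = 661.5 m
d₂ = v₂t₂ = 26 × 7.4 = 192.4 m
d_total = 853.9 m, t_total = 20.9 s
v_avg = d_total/t_total = 853.9/20.9 = 40.86 m/s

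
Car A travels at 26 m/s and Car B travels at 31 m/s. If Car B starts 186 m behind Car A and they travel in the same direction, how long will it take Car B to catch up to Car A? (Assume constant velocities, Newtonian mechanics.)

Relative speed: v_rel = 31 - 26 = 5 m/s
Time to catch: t = d₀/v_rel = 186/5 = 37.2 s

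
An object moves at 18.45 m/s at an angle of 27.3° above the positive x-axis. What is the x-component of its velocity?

vₓ = v cos(θ) = 18.45 × cos(27.3°) = 16.39 m/s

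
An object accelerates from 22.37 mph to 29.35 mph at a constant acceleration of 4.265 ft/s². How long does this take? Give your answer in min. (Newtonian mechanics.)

v₀ = 22.37 mph × 0.44704 = 10.00028 m/s
v = 29.35 mph × 0.44704 = 13.12062 m/s
a = 4.265 ft/s² × 0.3048 = 1.299972 m/s²
t = (v - v₀) / a = (13.12062 - 10.00028) / 1.299972 = 2.400313 s
t = 2.400313 s / 60.0 = 0.04001 min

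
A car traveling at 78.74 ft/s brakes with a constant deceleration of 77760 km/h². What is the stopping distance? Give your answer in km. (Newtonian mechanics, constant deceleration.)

v₀ = 78.74 ft/s × 0.3048 = 24.0 m/s
a = 77760 km/h² × 7.716049382716049e-05 = 6.0 m/s²
d = v₀² / (2a) = 24.0² / (2 × 6.0) = 576.0 / 12.0 = 48.0 m
d = 48.0 m / 1000.0 = 0.048 km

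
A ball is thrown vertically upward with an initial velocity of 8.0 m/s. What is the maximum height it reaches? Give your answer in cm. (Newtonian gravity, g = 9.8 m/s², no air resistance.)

h_max = v₀² / (2g) = 8.0² / (2 × 9.8) = 64.0 / 19.6 = 3.26531 m
h_max = 3.26531 m / 0.01 = 326.5 cm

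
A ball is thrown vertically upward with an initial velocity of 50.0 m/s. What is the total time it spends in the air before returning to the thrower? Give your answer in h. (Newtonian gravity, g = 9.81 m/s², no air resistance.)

t_total = 2 × v₀ / g = 2 × 50.0 / 9.81 = 10.1937 s
t_total = 10.1937 s / 3600.0 = 0.002832 h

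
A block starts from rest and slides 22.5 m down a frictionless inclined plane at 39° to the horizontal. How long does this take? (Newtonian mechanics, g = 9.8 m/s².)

a = g sin(θ) = 9.8 × sin(39°) = 6.1673 m/s²
t = √(2d/a) = √(2 × 22.5 / 6.1673) = 2.7 s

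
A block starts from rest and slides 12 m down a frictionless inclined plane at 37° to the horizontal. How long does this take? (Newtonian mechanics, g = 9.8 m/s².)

a = g sin(θ) = 9.8 × sin(37°) = 5.8978 m/s²
t = √(2d/a) = √(2 × 12 / 5.8978) = 2.02 s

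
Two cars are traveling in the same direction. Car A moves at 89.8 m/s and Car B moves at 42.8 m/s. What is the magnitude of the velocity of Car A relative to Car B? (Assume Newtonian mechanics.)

v_rel = |v_A - v_B| = |89.8 - 42.8| = 47.0 m/s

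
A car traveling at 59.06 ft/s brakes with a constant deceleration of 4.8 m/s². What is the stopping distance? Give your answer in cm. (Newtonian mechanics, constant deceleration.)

v₀ = 59.06 ft/s × 0.3048 = 18.0015 m/s
d = v₀² / (2a) = 18.0015² / (2 × 4.8) = 324.054 / 9.6 = 33.7556 m
d = 33.7556 m / 0.01 = 3376 cm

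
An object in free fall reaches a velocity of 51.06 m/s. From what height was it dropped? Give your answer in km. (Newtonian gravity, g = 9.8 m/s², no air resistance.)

h = v² / (2g) = 51.06² / (2 × 9.8) = 133.017 m
h = 133.017 m / 1000.0 = 0.133 km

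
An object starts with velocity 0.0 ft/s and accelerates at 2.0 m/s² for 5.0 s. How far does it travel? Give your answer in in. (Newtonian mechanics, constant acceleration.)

v₀ = 0.0 ft/s × 0.3048 = 0.0 m/s
d = v₀ × t + ½ × a × t² = 0.0 × 5.0 + 0.5 × 2.0 × 5.0² = 25.0 m
d = 25.0 m / 0.0254 = 984.3 in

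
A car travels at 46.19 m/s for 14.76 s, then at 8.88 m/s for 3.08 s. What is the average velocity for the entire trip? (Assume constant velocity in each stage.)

d₁ = v₁t₁ = 46.19 × 14.76 = 681.7644 m
d₂ = v₂t₂ = 8.88 × 3.08 = 27.3504 m
d_total = 709.1148 m, t_total = 17.84 s
v_avg = d_total/t_total = 709.1148/17.84 = 39.75 m/s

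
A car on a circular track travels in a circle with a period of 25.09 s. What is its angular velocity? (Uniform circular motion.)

ω = 2π/T = 2π/25.09 = 0.2504 rad/s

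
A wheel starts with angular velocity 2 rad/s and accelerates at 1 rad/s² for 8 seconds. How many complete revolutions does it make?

θ = ω₀t + ½αt² = 2×8 + ½×1×8² = 48.0 rad
Total revolutions = θ/(2π) = 48.0/(2π) = 7.64
Complete revolutions = ⌊7.64⌋ = 7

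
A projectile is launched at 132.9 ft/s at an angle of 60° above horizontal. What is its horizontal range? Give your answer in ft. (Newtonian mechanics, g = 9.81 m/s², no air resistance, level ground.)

v₀ = 132.9 ft/s × 0.3048 = 40.5079 m/s
R = v₀² × sin(2θ) / g = 40.5079² × sin(2 × 60°) / 9.81 = 1640.89 × 0.866025 / 9.81 = 144.857 m
R = 144.857 m / 0.3048 = 475.3 ft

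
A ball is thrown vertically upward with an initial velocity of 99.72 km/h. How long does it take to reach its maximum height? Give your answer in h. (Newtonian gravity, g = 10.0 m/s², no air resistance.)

v₀ = 99.72 km/h × 0.2777777777777778 = 27.7 m/s
t_up = v₀ / g = 27.7 / 10.0 = 2.77 s
t_up = 2.77 s / 3600.0 = 0.0007694 h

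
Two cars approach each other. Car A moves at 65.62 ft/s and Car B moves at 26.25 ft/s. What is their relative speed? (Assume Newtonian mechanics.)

v_rel = v_A + v_B = 65.62 + 26.25 = 91.87 ft/s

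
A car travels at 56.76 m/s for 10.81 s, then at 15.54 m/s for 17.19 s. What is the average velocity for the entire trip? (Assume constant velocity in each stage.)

d₁ = v₁t₁ = 56.76 × 10.81 = 613.5756 m
d₂ = v₂t₂ = 15.54 × 17.19 = 267.1326 m
d_total = 880.7082 m, t_total = 28.0 s
v_avg = d_total/t_total = 880.7082/28.0 = 31.45 m/s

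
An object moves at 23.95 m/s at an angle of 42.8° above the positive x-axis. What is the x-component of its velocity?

vₓ = v cos(θ) = 23.95 × cos(42.8°) = 17.57 m/s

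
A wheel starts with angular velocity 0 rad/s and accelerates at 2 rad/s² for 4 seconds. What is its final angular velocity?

ω = ω₀ + αt = 0 + 2 × 4 = 8 rad/s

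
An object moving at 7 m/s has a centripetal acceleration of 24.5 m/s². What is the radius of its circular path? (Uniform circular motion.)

r = v²/a_c = 7²/24.5 = 2.0 m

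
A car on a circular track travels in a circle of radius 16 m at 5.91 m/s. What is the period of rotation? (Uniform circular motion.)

T = 2πr/v = 2π×16/5.91 = 17.01 s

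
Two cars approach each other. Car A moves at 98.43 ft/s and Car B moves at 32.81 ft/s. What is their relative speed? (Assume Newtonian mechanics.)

v_rel = v_A + v_B = 98.43 + 32.81 = 131.24 ft/s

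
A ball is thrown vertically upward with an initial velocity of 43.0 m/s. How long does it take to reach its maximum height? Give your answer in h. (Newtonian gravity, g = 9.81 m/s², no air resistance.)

t_up = v₀ / g = 43.0 / 9.81 = 4.38328 s
t_up = 4.38328 s / 3600.0 = 0.001218 h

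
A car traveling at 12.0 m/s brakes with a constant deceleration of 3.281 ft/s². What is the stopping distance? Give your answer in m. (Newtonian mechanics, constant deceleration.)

a = 3.281 ft/s² × 0.3048 = 1.00005 m/s²
d = v₀² / (2a) = 12.0² / (2 × 1.00005) = 144.0 / 2.0001 = 72.0 m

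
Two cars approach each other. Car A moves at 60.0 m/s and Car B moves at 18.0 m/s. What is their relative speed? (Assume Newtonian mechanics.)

v_rel = v_A + v_B = 60.0 + 18.0 = 78.0 m/s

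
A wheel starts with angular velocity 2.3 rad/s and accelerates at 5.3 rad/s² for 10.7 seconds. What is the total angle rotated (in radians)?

θ = ω₀t + ½αt² = 2.3×10.7 + ½×5.3×10.7² = 328.01 rad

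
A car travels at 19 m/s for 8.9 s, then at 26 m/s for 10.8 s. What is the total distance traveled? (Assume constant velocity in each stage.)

d₁ = v₁t₁ = 19 × 8.9 = 169.1 m
d₂ = v₂t₂ = 26 × 10.8 = 280.8 m
d_total = 169.1 + 280.8 = 449.9 m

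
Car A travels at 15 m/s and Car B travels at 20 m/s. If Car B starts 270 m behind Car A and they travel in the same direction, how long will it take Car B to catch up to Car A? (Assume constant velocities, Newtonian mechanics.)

Relative speed: v_rel = 20 - 15 = 5 m/s
Time to catch: t = d₀/v_rel = 270/5 = 54.0 s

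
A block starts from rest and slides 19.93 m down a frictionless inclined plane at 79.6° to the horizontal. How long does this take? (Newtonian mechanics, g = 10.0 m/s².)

a = g sin(θ) = 10.0 × sin(79.6°) = 9.8357 m/s²
t = √(2d/a) = √(2 × 19.93 / 9.8357) = 2.01 s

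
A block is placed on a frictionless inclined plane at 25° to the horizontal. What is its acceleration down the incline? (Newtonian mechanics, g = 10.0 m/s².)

a = g sin(θ) = 10.0 × sin(25°) = 10.0 × 0.4226 = 4.23 m/s²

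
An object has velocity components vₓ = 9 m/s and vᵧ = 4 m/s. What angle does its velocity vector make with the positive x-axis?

θ = arctan(vᵧ/vₓ) = arctan(4/9) = 23.96°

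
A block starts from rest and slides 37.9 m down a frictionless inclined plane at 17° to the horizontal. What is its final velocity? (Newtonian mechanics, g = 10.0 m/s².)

a = g sin(θ) = 10.0 × sin(17°) = 2.9237 m/s²
v = √(2ad) = √(2 × 2.9237 × 37.9) = 14.89 m/s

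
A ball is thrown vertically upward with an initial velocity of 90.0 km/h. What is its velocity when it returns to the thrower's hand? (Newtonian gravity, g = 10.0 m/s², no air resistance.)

By conservation of energy (no air resistance), the ball returns to the throw height with the same speed as launch, but directed downward.
|v_ground| = v₀ = 90.0 km/h
v_ground = 90.0 km/h (downward)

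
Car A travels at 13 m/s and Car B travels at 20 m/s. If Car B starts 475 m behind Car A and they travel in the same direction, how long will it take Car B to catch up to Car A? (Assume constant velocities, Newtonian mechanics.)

Relative speed: v_rel = 20 - 13 = 7 m/s
Time to catch: t = d₀/v_rel = 475/7 = 67.86 s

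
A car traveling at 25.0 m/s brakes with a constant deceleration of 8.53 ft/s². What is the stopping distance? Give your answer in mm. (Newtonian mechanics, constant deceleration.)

a = 8.53 ft/s² × 0.3048 = 2.59994 m/s²
d = v₀² / (2a) = 25.0² / (2 × 2.59994) = 625.0 / 5.19988 = 120.195 m
d = 120.195 m / 0.001 = 120200 mm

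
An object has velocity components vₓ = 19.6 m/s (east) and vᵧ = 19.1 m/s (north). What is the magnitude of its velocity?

|v| = √(vₓ² + vᵧ²) = √(19.6² + 19.1²) = √(748.97) = 27.37 m/s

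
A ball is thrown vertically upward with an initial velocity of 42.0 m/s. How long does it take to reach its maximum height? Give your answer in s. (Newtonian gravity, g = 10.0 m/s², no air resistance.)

t_up = v₀ / g = 42.0 / 10.0 = 4.2 s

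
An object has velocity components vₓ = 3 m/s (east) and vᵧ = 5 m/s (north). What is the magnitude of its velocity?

|v| = √(vₓ² + vᵧ²) = √(3² + 5²) = √(34) = 5.83 m/s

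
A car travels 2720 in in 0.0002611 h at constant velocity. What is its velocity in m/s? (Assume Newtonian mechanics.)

d = 2720 in × 0.0254 = 69.088 m
t = 0.0002611 h × 3600.0 = 0.93996 s
v = d / t = 69.088 / 0.93996 = 73.5 m/s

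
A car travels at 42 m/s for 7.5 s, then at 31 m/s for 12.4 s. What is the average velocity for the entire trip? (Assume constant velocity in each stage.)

d₁ = v₁t₁ = 42 × 7.5 = 315.0 m
d₂ = v₂t₂ = 31 × 12.4 = 384.4 m
d_total = 699.4 m, t_total = 19.9 s
v_avg = d_total/t_total = 699.4/19.9 = 35.15 m/s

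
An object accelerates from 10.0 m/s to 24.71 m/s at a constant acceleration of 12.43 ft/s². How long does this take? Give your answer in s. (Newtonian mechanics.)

a = 12.43 ft/s² × 0.3048 = 3.78866 m/s²
t = (v - v₀) / a = (24.71 - 10.0) / 3.78866 = 3.883 s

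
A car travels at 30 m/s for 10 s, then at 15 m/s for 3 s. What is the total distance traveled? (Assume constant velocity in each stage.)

d₁ = v₁t₁ = 30 × 10 = 300 m
d₂ = v₂t₂ = 15 × 3 = 45 m
d_total = 300 + 45 = 345 m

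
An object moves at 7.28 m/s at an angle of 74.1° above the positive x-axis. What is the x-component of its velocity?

vₓ = v cos(θ) = 7.28 × cos(74.1°) = 1.99 m/s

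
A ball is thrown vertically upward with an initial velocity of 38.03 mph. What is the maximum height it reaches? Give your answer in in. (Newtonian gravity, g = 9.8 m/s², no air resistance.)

v₀ = 38.03 mph × 0.44704 = 17.0009 m/s
h_max = v₀² / (2g) = 17.0009² / (2 × 9.8) = 289.031 / 19.6 = 14.7465 m
h_max = 14.7465 m / 0.0254 = 580.6 in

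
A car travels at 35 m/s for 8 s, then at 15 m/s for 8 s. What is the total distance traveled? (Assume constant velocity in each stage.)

d₁ = v₁t₁ = 35 × 8 = 280 m
d₂ = v₂t₂ = 15 × 8 = 120 m
d_total = 280 + 120 = 400 m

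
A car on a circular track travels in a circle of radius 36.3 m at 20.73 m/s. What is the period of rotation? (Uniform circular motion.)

T = 2πr/v = 2π×36.3/20.73 = 11.0 s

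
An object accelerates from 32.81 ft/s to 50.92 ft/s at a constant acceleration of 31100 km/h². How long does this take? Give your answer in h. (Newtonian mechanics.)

v₀ = 32.81 ft/s × 0.3048 = 10.0005 m/s
v = 50.92 ft/s × 0.3048 = 15.5204 m/s
a = 31100 km/h² × 7.716049382716049e-05 = 2.39969 m/s²
t = (v - v₀) / a = (15.5204 - 10.0005) / 2.39969 = 2.30026 s
t = 2.30026 s / 3600.0 = 0.000639 h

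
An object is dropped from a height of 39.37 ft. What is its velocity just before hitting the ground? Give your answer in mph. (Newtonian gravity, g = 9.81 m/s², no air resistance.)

h = 39.37 ft × 0.3048 = 12.0 m
v = √(2gh) = √(2 × 9.81 × 12.0) = 15.3441 m/s
v = 15.3441 m/s / 0.44704 = 34.32 mph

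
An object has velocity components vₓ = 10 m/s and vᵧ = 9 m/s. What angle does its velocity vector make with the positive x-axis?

θ = arctan(vᵧ/vₓ) = arctan(9/10) = 41.99°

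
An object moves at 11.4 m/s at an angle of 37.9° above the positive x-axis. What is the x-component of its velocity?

vₓ = v cos(θ) = 11.4 × cos(37.9°) = 9.0 m/s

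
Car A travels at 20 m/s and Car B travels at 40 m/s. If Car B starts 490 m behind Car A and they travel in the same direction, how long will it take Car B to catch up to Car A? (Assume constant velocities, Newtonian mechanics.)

Relative speed: v_rel = 40 - 20 = 20 m/s
Time to catch: t = d₀/v_rel = 490/20 = 24.5 s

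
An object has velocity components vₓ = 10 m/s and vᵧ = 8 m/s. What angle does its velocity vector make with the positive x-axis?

θ = arctan(vᵧ/vₓ) = arctan(8/10) = 38.66°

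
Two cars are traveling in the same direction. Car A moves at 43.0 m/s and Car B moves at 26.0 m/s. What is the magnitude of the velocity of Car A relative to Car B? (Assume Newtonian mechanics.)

v_rel = |v_A - v_B| = |43.0 - 26.0| = 17.0 m/s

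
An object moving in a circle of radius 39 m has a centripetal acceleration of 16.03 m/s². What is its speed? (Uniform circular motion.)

v = √(a_c × r) = √(16.03 × 39) = 25.0 m/s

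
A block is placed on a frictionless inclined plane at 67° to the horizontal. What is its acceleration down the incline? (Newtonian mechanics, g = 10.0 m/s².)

a = g sin(θ) = 10.0 × sin(67°) = 10.0 × 0.9205 = 9.21 m/s²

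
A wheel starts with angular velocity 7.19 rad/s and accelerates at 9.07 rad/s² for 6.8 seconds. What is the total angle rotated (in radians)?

θ = ω₀t + ½αt² = 7.19×6.8 + ½×9.07×6.8² = 258.59 rad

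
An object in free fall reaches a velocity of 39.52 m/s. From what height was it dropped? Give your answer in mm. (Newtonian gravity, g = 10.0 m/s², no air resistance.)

h = v² / (2g) = 39.52² / (2 × 10.0) = 78.0915 m
h = 78.0915 m / 0.001 = 78090 mm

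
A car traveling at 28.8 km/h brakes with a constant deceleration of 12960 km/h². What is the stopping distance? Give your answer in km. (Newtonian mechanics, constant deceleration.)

v₀ = 28.8 km/h × 0.2777777777777778 = 8.0 m/s
a = 12960 km/h² × 7.716049382716049e-05 = 1.0 m/s²
d = v₀² / (2a) = 8.0² / (2 × 1.0) = 64.0 / 2.0 = 32.0 m
d = 32.0 m / 1000.0 = 0.032 km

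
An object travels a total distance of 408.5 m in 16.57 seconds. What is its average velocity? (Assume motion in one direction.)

v_avg = Δd / Δt = 408.5 / 16.57 = 24.65 m/s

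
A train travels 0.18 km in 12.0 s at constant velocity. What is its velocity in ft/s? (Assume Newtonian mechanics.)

d = 0.18 km × 1000.0 = 180.0 m
v = d / t = 180.0 / 12.0 = 15.0 m/s
v = 15.0 m/s / 0.3048 = 49.21 ft/s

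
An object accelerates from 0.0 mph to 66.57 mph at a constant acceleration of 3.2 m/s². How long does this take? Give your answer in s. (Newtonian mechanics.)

v₀ = 0.0 mph × 0.44704 = 0.0 m/s
v = 66.57 mph × 0.44704 = 29.7595 m/s
t = (v - v₀) / a = (29.7595 - 0.0) / 3.2 = 9.3 s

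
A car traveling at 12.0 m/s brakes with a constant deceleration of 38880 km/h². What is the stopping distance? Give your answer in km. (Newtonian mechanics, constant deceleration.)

a = 38880 km/h² × 7.716049382716049e-05 = 3.0 m/s²
d = v₀² / (2a) = 12.0² / (2 × 3.0) = 144.0 / 6.0 = 24.0 m
d = 24.0 m / 1000.0 = 0.024 km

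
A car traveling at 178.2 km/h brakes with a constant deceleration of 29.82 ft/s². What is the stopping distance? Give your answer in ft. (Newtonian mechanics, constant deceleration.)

v₀ = 178.2 km/h × 0.2777777777777778 = 49.5 m/s
a = 29.82 ft/s² × 0.3048 = 9.08914 m/s²
d = v₀² / (2a) = 49.5² / (2 × 9.08914) = 2450.25 / 18.1783 = 134.79 m
d = 134.79 m / 0.3048 = 442.2 ft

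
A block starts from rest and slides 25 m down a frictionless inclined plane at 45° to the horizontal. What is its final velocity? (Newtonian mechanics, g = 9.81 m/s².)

a = g sin(θ) = 9.81 × sin(45°) = 6.9367 m/s²
v = √(2ad) = √(2 × 6.9367 × 25) = 18.62 m/s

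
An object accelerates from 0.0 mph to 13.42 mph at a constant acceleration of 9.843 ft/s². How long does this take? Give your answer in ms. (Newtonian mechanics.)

v₀ = 0.0 mph × 0.44704 = 0.0 m/s
v = 13.42 mph × 0.44704 = 5.99928 m/s
a = 9.843 ft/s² × 0.3048 = 3.00015 m/s²
t = (v - v₀) / a = (5.99928 - 0.0) / 3.00015 = 1.99966 s
t = 1.99966 s / 0.001 = 2000 ms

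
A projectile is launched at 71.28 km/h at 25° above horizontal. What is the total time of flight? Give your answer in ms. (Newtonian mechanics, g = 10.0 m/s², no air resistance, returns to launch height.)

v₀ = 71.28 km/h × 0.2777777777777778 = 19.8 m/s
T = 2 × v₀ × sin(θ) / g = 2 × 19.8 × sin(25°) / 10.0 = 2 × 19.8 × 0.422618 / 10.0 = 1.67357 s
T = 1.67357 s / 0.001 = 1674 ms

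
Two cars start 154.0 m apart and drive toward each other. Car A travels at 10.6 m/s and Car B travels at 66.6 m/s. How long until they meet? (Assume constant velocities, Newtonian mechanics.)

Combined speed: v_combined = 10.6 + 66.6 = 77.2 m/s
Time to meet: t = d/v_combined = 154.0/77.2 = 1.99 s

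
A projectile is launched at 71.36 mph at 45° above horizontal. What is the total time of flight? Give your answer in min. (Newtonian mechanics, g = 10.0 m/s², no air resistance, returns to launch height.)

v₀ = 71.36 mph × 0.44704 = 31.9008 m/s
T = 2 × v₀ × sin(θ) / g = 2 × 31.9008 × sin(45°) / 10.0 = 2 × 31.9008 × 0.707107 / 10.0 = 4.51146 s
T = 4.51146 s / 60.0 = 0.07519 min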